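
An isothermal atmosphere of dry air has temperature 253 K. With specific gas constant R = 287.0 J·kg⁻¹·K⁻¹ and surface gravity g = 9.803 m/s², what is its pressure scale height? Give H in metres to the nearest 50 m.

The scale height of an isothermal atmosphere is H = RT/g.
H = 287.0 × 253 / 9.803 = 72611/9.803 = 7407.0 m.

H ≈ 7400 m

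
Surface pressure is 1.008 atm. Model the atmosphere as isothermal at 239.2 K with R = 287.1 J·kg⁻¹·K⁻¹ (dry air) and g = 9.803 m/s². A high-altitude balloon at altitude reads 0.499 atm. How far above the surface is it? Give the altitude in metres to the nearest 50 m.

Scale height: H = RT/g = 287.1 × 239.2 / 9.803 = 7005.4 m.
Invert the barometric formula: z = H ln(P₀/P).
P₀/P = 1.008/0.499 = 2.0200; ln(2.0200) = 0.70310.
z = 7005.4 × 0.70310 = 4925.5 m.

z ≈ 4950 m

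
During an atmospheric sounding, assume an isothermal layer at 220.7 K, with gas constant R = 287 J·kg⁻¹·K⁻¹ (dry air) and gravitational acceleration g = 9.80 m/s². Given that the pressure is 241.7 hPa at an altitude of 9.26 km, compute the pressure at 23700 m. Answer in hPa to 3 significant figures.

Scale height: H = RT/g = 287 × 220.7 / 9.80 = 6463.4 m.
Between two levels, P₂ = P₁ exp(−Δz/H) with Δz = z₂ − z₁.
Δz = 23700 − 9260.0 = 14440 m; Δz/H = 14440/6463.4 = 2.2341.
P₂ = 241.7 × exp(−2.2341) = 241.7 × 0.10709 = 25.884 hPa.

P ≈ 25.9 hPa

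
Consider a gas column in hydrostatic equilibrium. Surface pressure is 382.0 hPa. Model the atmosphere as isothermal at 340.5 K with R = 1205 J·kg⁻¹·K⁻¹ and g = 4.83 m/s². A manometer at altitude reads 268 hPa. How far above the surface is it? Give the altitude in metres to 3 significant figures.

Scale height: H = RT/g = 1205 × 340.5 / 4.83 = 84949 m.
Invert the barometric formula: z = H ln(P₀/P).
P₀/P = 382.0/268 = 1.4254; ln(1.4254) = 0.35445.
z = 84949 × 0.35445 = 30110 m.

z ≈ 30100 m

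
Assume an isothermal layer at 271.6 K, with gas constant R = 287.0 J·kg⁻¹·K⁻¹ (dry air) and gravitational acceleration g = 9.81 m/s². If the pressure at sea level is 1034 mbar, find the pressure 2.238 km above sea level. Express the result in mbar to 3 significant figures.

P ≈ 780 mbar

Scale height: H = RT/g = 287.0 × 271.6 / 9.81 = 7945.9 m.
Barometric formula: P = P₀ exp(−z/H).
z/H = 2238.0/7945.9 = 0.28165; exp(−0.28165) = 0.75454.
P = 1034 × 0.75454 = 780.19 mbar.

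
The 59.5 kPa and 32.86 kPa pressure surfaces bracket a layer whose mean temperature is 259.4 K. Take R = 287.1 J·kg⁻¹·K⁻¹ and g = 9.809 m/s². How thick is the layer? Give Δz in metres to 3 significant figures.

Hypsometric equation: Δz = (R T̄/g) ln(P₁/P₂).
R T̄/g = 287.1 × 259.4 / 9.809 = 7592.4 m.
ln(59.5/32.86) = ln(1.8107) = 0.59371.
Δz = 7592.4 × 0.59371 = 4507.7 m.

Δz ≈ 4510 m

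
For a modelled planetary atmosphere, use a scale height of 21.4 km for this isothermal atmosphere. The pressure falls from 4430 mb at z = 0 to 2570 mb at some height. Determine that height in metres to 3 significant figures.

z ≈ 11700 m

Invert the barometric formula: z = H ln(P₀/P).
P₀/P = 4430/2570 = 1.7237; ln(1.7237) = 0.54447.
z = 21400 × 0.54447 = 11652 m.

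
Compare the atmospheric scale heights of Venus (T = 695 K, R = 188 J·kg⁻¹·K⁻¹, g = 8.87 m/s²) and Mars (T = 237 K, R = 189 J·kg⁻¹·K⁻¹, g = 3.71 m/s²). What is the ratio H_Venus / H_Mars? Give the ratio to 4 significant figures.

H = RT/g for each body.
H_Venus = 188 × 695 / 8.87 = 14731 m.
H_Mars = 189 × 237 / 3.71 = 12074 m.
H_Venus/H_Mars = 14731/12074 = 1.2201.

H_Venus/H_Mars ≈ 1.220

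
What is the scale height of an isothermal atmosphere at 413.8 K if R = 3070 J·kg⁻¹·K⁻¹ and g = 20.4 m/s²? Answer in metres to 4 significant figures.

H ≈ 62270 m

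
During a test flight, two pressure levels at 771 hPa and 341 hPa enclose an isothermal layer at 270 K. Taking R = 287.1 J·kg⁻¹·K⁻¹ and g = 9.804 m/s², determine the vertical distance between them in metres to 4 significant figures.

Δz ≈ 6450 m

Hypsometric equation: Δz = (R T̄/g) ln(P₁/P₂).
R T̄/g = 287.1 × 270 / 9.804 = 7906.7 m.
ln(771/341) = ln(2.2610) = 0.81581.
Δz = 7906.7 × 0.81581 = 6450.4 m.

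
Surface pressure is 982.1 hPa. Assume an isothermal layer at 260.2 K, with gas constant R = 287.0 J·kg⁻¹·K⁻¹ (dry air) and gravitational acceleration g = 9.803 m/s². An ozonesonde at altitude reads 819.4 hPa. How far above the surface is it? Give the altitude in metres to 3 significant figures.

Scale height: H = RT/g = 287.0 × 260.2 / 9.803 = 7617.8 m.
Invert the barometric formula: z = H ln(P₀/P).
P₀/P = 982.1/819.4 = 1.1986; ln(1.1986) = 0.18115.
z = 7617.8 × 0.18115 = 1380.0 m.

z ≈ 1380 m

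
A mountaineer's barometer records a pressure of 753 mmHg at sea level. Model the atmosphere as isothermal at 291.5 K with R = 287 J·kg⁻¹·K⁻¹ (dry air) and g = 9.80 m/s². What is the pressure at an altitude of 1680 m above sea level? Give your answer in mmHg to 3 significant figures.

P ≈ 618 mmHg

Scale height: H = RT/g = 287 × 291.5 / 9.80 = 8536.8 m.
Barometric formula: P = P₀ exp(−z/H).
z/H = 1680.0/8536.8 = 0.19680; exp(−0.19680) = 0.82135.
P = 753 × 0.82135 = 618.48 mmHg.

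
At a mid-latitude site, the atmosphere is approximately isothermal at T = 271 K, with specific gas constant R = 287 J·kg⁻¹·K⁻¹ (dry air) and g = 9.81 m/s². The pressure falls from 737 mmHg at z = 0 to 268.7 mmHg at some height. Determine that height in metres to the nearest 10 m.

z ≈ 8000 m

Scale height: H = RT/g = 287 × 271 / 9.81 = 7928.3 m.
Invert the barometric formula: z = H ln(P₀/P).
P₀/P = 737/268.7 = 2.7428; ln(2.7428) = 1.0090.
z = 7928.3 × 1.0090 = 7999.7 m.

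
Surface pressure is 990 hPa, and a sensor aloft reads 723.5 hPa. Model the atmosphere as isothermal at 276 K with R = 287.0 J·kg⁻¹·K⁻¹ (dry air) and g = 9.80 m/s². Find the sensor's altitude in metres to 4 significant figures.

z ≈ 2535 m

Scale height: H = RT/g = 287.0 × 276 / 9.80 = 8082.9 m.
Invert the barometric formula: z = H ln(P₀/P).
P₀/P = 990/723.5 = 1.3683; ln(1.3683) = 0.31357.
z = 8082.9 × 0.31357 = 2534.6 m.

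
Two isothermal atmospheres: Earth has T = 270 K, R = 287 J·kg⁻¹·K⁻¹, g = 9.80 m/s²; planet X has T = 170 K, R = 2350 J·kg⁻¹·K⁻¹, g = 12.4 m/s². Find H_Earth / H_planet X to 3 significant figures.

H = RT/g for each body.
H_Earth = 287 × 270 / 9.80 = 7907.1 m.
H_planet X = 2350 × 170 / 12.4 = 32218 m.
H_Earth/H_planet X = 7907.1/32218 = 0.24542.

H_Earth/H_planet X ≈ 0.245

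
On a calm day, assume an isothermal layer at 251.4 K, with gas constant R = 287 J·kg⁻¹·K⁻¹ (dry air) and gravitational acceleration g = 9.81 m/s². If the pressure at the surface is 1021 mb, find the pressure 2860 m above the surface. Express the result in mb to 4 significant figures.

P ≈ 692.1 mb

Scale height: H = RT/g = 287 × 251.4 / 9.81 = 7354.9 m.
Barometric formula: P = P₀ exp(−z/H).
z/H = 2860.0/7354.9 = 0.38886; exp(−0.38886) = 0.67783.
P = 1021 × 0.67783 = 692.06 mb.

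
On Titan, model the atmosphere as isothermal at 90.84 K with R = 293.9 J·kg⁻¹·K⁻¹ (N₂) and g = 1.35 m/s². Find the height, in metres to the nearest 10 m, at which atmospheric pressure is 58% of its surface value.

z ≈ 10770 m

Scale height: H = RT/g = 293.9 × 90.84 / 1.35 = 19776 m.
Set P/P₀ = exp(−z/H) = 0.58, so z = −H ln(0.58).
−ln(0.58) = 0.54473; z = 19776 × 0.54473 = 10773 m.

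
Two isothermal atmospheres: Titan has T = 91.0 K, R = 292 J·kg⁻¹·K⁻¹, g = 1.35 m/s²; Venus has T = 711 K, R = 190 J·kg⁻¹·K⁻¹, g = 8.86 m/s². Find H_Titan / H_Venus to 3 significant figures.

H = RT/g for each body.
H_Titan = 292 × 91.0 / 1.35 = 19683 m.
H_Venus = 190 × 711 / 8.86 = 15247 m.
H_Titan/H_Venus = 19683/15247 = 1.2909.

H_Titan/H_Venus ≈ 1.29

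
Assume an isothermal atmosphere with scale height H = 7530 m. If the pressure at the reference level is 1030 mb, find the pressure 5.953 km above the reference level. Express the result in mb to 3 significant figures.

P ≈ 467 mb

Barometric formula: P = P₀ exp(−z/H).
z/H = 5953.0/7530.0 = 0.79057; exp(−0.79057) = 0.45359.
P = 1030 × 0.45359 = 467.20 mb.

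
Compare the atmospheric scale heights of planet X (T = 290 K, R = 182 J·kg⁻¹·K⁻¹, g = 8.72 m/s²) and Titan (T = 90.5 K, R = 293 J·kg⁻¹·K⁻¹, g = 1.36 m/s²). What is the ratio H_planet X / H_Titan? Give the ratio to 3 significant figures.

H = RT/g for each body.
H_planet X = 182 × 290 / 8.72 = 6052.8 m.
H_Titan = 293 × 90.5 / 1.36 = 19497 m.
H_planet X/H_Titan = 6052.8/19497 = 0.31045.

H_planet X/H_Titan ≈ 0.310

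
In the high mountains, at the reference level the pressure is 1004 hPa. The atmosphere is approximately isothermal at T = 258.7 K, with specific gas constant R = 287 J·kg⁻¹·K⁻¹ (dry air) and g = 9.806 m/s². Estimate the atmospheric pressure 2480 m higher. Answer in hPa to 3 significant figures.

Scale height: H = RT/g = 287 × 258.7 / 9.806 = 7571.6 m.
Barometric formula: P = P₀ exp(−z/H).
z/H = 2480.0/7571.6 = 0.32754; exp(−0.32754) = 0.72069.
P = 1004 × 0.72069 = 723.57 hPa.

P ≈ 724 hPa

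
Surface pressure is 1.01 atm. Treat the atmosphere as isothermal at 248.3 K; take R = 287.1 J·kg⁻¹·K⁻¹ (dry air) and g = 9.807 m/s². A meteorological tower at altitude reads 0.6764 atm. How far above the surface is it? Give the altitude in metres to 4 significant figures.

z ≈ 2914 m

Scale height: H = RT/g = 287.1 × 248.3 / 9.807 = 7269.0 m.
Invert the barometric formula: z = H ln(P₀/P).
P₀/P = 1.01/0.6764 = 1.4932; ln(1.4932) = 0.40092.
z = 7269.0 × 0.40092 = 2914.3 m.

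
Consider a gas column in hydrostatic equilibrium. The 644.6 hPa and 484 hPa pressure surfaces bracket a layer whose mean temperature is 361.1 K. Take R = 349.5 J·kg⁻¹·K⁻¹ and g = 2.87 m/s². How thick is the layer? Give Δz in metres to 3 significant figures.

Δz ≈ 12600 m

Hypsometric equation: Δz = (R T̄/g) ln(P₁/P₂).
R T̄/g = 349.5 × 361.1 / 2.87 = 43974 m.
ln(644.6/484) = ln(1.3318) = 0.28653.
Δz = 43974 × 0.28653 = 12600 m.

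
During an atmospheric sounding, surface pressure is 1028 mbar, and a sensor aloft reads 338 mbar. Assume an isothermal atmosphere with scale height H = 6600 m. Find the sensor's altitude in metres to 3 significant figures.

z ≈ 7340 m

Invert the barometric formula: z = H ln(P₀/P).
P₀/P = 1028/338 = 3.0414; ln(3.0414) = 1.1123.
z = 6600.0 × 1.1123 = 7341.2 m.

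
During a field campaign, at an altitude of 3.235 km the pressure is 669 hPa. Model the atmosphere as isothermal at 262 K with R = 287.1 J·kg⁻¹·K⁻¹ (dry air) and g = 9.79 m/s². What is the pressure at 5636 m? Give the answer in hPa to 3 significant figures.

P ≈ 489 hPa

Scale height: H = RT/g = 287.1 × 262 / 9.79 = 7683.4 m.
Between two levels, P₂ = P₁ exp(−Δz/H) with Δz = z₂ − z₁.
Δz = 5636.0 − 3235.0 = 2401.0 m; Δz/H = 2401.0/7683.4 = 0.31249.
P₂ = 669 × exp(−0.31249) = 669 × 0.73162 = 489.45 hPa.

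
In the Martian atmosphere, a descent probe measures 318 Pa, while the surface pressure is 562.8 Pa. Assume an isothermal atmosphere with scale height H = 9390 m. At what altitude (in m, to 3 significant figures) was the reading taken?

z ≈ 5360 m

Invert the barometric formula: z = H ln(P₀/P).
P₀/P = 562.8/318 = 1.7698; ln(1.7698) = 0.57087.
z = 9390.0 × 0.57087 = 5360.5 m.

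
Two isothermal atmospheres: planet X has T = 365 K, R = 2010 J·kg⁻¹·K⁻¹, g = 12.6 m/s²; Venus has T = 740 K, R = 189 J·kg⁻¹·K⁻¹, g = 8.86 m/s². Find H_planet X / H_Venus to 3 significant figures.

H_planet X/H_Venus ≈ 3.69

H = RT/g for each body.
H_planet X = 2010 × 365 / 12.6 = 58226 m.
H_Venus = 189 × 740 / 8.86 = 15786 m.
H_planet X/H_Venus = 58226/15786 = 3.6885.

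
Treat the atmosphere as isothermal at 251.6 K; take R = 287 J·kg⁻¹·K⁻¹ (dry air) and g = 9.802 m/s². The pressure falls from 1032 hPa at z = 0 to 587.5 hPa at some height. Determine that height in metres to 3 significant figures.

Scale height: H = RT/g = 287 × 251.6 / 9.802 = 7366.8 m.
Invert the barometric formula: z = H ln(P₀/P).
P₀/P = 1032/587.5 = 1.7566; ln(1.7566) = 0.56338.
z = 7366.8 × 0.56338 = 4150.3 m.

z ≈ 4150 m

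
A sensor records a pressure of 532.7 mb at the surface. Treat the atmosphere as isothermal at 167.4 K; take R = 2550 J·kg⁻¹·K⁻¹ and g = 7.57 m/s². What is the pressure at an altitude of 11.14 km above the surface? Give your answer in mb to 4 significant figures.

Scale height: H = RT/g = 2550 × 167.4 / 7.57 = 56390 m.
Barometric formula: P = P₀ exp(−z/H).
z/H = 11140/56390 = 0.19755; exp(−0.19755) = 0.82074.
P = 532.7 × 0.82074 = 437.21 mb.

P ≈ 437.2 mb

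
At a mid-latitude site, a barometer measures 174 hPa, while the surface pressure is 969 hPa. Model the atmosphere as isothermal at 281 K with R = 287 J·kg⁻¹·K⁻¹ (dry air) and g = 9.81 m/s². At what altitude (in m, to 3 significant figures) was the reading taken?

Scale height: H = RT/g = 287 × 281 / 9.81 = 8220.9 m.
Invert the barometric formula: z = H ln(P₀/P).
P₀/P = 969/174 = 5.5690; ln(5.5690) = 1.7172.
z = 8220.9 × 1.7172 = 14117 m.

z ≈ 14100 m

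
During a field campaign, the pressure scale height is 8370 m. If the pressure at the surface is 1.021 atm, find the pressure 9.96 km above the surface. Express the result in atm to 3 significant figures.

Barometric formula: P = P₀ exp(−z/H).
z/H = 9960.0/8370.0 = 1.1900; exp(−1.1900) = 0.30422.
P = 1.021 × 0.30422 = 0.31061 atm.

P ≈ 0.311 atm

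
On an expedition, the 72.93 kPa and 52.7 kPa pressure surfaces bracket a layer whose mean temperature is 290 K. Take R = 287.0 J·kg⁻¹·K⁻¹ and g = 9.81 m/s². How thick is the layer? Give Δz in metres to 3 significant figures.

Hypsometric equation: Δz = (R T̄/g) ln(P₁/P₂).
R T̄/g = 287.0 × 290 / 9.81 = 8484.2 m.
ln(72.93/52.7) = ln(1.3839) = 0.32491.
Δz = 8484.2 × 0.32491 = 2756.6 m.

Δz ≈ 2760 m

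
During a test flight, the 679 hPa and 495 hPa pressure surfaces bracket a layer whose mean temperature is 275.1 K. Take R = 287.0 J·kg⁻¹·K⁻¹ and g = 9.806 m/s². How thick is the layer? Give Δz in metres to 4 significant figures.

Hypsometric equation: Δz = (R T̄/g) ln(P₁/P₂).
R T̄/g = 287.0 × 275.1 / 9.806 = 8051.6 m.
ln(679/495) = ln(1.3717) = 0.31605.
Δz = 8051.6 × 0.31605 = 2544.7 m.

Δz ≈ 2545 m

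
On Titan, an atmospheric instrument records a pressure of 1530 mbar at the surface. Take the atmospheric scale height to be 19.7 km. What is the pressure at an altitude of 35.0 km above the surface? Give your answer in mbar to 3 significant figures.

P ≈ 259 mbar

Barometric formula: P = P₀ exp(−z/H).
z/H = 35000/19700 = 1.7766; exp(−1.7766) = 0.16921.
P = 1530 × 0.16921 = 258.89 mbar.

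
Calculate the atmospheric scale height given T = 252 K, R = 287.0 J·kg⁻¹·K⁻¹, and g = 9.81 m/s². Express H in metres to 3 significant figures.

The scale height of an isothermal atmosphere is H = RT/g.
H = 287.0 × 252 / 9.81 = 72324/9.81 = 7372.5 m.

H ≈ 7370 m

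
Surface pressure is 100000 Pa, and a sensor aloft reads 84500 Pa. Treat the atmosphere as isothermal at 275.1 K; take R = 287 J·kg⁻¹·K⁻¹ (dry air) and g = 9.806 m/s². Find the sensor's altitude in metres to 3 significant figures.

z ≈ 1360 m

Scale height: H = RT/g = 287 × 275.1 / 9.806 = 8051.6 m.
Invert the barometric formula: z = H ln(P₀/P).
P₀/P = 100000/84500 = 1.1834; ln(1.1834) = 0.16839.
z = 8051.6 × 0.16839 = 1355.8 m.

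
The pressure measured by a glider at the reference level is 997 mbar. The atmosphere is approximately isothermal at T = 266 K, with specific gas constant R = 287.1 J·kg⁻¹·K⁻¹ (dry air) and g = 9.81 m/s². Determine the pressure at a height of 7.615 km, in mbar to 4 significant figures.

Scale height: H = RT/g = 287.1 × 266 / 9.81 = 7784.8 m.
Barometric formula: P = P₀ exp(−z/H).
z/H = 7615.0/7784.8 = 0.97819; exp(−0.97819) = 0.37599.
P = 997 × 0.37599 = 374.86 mbar.

P ≈ 374.9 mbar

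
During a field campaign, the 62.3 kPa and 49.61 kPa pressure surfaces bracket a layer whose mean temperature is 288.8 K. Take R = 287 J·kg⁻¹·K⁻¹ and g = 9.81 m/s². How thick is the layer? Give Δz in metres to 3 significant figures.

Hypsometric equation: Δz = (R T̄/g) ln(P₁/P₂).
R T̄/g = 287 × 288.8 / 9.81 = 8449.1 m.
ln(62.3/49.61) = ln(1.2558) = 0.22777.
Δz = 8449.1 × 0.22777 = 1924.5 m.

Δz ≈ 1920 m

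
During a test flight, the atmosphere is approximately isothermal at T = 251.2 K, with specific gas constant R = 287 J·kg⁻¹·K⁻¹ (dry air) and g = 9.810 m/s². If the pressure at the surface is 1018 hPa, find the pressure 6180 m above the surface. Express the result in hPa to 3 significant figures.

P ≈ 439 hPa

Scale height: H = RT/g = 287 × 251.2 / 9.810 = 7349.1 m.
Barometric formula: P = P₀ exp(−z/H).
z/H = 6180.0/7349.1 = 0.84092; exp(−0.84092) = 0.43131.
P = 1018 × 0.43131 = 439.07 hPa.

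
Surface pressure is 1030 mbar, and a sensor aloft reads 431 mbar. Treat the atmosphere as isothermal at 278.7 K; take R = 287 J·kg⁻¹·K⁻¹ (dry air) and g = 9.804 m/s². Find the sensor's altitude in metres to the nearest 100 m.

z ≈ 7100 m

Scale height: H = RT/g = 287 × 278.7 / 9.804 = 8158.6 m.
Invert the barometric formula: z = H ln(P₀/P).
P₀/P = 1030/431 = 2.3898; ln(2.3898) = 0.87121.
z = 8158.6 × 0.87121 = 7107.9 m.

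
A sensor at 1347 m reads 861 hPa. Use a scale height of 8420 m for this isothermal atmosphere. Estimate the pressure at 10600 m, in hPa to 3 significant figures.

P ≈ 287 hPa

Between two levels, P₂ = P₁ exp(−Δz/H) with Δz = z₂ − z₁.
Δz = 10600 − 1347.0 = 9253.0 m; Δz/H = 9253.0/8420.0 = 1.0989.
P₂ = 861 × exp(−1.0989) = 861 × 0.33324 = 286.92 hPa.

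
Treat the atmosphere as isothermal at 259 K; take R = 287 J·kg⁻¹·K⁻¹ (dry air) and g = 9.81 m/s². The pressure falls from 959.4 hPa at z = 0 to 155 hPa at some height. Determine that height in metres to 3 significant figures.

z ≈ 13800 m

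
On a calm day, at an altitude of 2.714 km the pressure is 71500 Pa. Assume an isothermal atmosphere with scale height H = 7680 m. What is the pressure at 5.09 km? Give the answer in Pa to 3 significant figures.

Between two levels, P₂ = P₁ exp(−Δz/H) with Δz = z₂ − z₁.
Δz = 5090.0 − 2714.0 = 2376.0 m; Δz/H = 2376.0/7680.0 = 0.30938.
P₂ = 71500 × exp(−0.30938) = 71500 × 0.73390 = 52474 Pa.

P ≈ 52500 Pa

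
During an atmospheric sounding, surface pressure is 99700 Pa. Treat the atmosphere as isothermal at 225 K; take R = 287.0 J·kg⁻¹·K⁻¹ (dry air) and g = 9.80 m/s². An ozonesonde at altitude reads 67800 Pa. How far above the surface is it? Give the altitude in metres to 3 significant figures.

z ≈ 2540 m

Scale height: H = RT/g = 287.0 × 225 / 9.80 = 6589.3 m.
Invert the barometric formula: z = H ln(P₀/P).
P₀/P = 99700/67800 = 1.4705; ln(1.4705) = 0.38560.
z = 6589.3 × 0.38560 = 2540.8 m.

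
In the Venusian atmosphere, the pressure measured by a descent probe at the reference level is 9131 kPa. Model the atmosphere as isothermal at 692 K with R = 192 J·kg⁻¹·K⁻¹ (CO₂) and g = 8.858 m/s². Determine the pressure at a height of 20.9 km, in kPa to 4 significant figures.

P ≈ 2267 kPa

Scale height: H = RT/g = 192 × 692 / 8.858 = 14999 m.
Barometric formula: P = P₀ exp(−z/H).
z/H = 20900/14999 = 1.3934; exp(−1.3934) = 0.24823.
P = 9131 × 0.24823 = 2266.6 kPa.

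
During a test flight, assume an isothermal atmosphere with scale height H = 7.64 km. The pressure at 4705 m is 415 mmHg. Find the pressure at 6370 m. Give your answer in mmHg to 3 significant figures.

Between two levels, P₂ = P₁ exp(−Δz/H) with Δz = z₂ − z₁.
Δz = 6370.0 − 4705.0 = 1665.0 m; Δz/H = 1665.0/7640.0 = 0.21793.
P₂ = 415 × exp(−0.21793) = 415 × 0.80418 = 333.73 mmHg.

P ≈ 334 mmHg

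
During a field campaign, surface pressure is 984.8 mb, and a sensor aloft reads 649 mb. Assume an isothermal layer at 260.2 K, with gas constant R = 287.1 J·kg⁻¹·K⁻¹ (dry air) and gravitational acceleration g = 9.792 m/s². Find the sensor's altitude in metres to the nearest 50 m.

Scale height: H = RT/g = 287.1 × 260.2 / 9.792 = 7629.0 m.
Invert the barometric formula: z = H ln(P₀/P).
P₀/P = 984.8/649 = 1.5174; ln(1.5174) = 0.41700.
z = 7629.0 × 0.41700 = 3181.3 m.

z ≈ 3200 m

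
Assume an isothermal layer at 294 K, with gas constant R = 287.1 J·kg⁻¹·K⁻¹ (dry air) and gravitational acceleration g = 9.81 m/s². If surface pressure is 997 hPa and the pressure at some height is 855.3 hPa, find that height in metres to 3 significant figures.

Scale height: H = RT/g = 287.1 × 294 / 9.81 = 8604.2 m.
Invert the barometric formula: z = H ln(P₀/P).
P₀/P = 997/855.3 = 1.1657; ln(1.1657) = 0.15332.
z = 8604.2 × 0.15332 = 1319.2 m.

z ≈ 1320 m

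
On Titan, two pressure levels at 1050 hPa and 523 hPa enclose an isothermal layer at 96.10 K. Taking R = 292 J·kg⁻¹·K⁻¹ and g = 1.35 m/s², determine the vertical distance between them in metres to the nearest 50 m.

Hypsometric equation: Δz = (R T̄/g) ln(P₁/P₂).
R T̄/g = 292 × 96.10 / 1.35 = 20786 m.
ln(1050/523) = ln(2.0076) = 0.69694.
Δz = 20786 × 0.69694 = 14487 m.

Δz ≈ 14500 m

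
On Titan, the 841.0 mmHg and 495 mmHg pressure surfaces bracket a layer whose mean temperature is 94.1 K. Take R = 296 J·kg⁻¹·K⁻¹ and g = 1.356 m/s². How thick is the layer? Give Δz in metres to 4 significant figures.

Δz ≈ 10890 m

Hypsometric equation: Δz = (R T̄/g) ln(P₁/P₂).
R T̄/g = 296 × 94.1 / 1.356 = 20541 m.
ln(841.0/495) = ln(1.6990) = 0.53004.
Δz = 20541 × 0.53004 = 10888 m.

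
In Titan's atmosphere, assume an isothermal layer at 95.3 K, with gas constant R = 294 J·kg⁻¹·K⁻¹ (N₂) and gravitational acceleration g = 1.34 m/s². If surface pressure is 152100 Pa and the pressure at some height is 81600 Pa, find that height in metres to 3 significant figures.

Scale height: H = RT/g = 294 × 95.3 / 1.34 = 20909 m.
Invert the barometric formula: z = H ln(P₀/P).
P₀/P = 152100/81600 = 1.8640; ln(1.8640) = 0.62272.
z = 20909 × 0.62272 = 13020 m.

z ≈ 13000 m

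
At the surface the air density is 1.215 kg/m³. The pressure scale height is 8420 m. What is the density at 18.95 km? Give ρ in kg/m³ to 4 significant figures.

ρ ≈ 0.1280 kg/m³

In an isothermal atmosphere, density decays like pressure: ρ = ρ₀ exp(−z/H).
z/H = 18950/8420.0 = 2.2506; exp(−2.2506) = 0.10534.
ρ = 1.215 × 0.10534 = 0.12799 kg/m³.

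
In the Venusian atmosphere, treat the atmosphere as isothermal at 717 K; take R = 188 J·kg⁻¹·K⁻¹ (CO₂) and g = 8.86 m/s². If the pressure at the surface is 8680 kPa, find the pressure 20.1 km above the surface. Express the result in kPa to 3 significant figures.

P ≈ 2320 kPa

Scale height: H = RT/g = 188 × 717 / 8.86 = 15214 m.
Barometric formula: P = P₀ exp(−z/H).
z/H = 20100/15214 = 1.3212; exp(−1.3212) = 0.26681.
P = 8680 × 0.26681 = 2315.9 kPa.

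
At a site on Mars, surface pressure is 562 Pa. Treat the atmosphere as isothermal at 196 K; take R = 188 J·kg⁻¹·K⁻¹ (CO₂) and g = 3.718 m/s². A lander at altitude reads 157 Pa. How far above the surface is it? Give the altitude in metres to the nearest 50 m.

z ≈ 12650 m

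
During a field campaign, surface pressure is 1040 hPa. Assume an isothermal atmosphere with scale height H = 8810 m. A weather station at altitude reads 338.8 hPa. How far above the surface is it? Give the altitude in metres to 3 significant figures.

z ≈ 9880 m

Invert the barometric formula: z = H ln(P₀/P).
P₀/P = 1040/338.8 = 3.0697; ln(3.0697) = 1.1216.
z = 8810.0 × 1.1216 = 9881.3 m.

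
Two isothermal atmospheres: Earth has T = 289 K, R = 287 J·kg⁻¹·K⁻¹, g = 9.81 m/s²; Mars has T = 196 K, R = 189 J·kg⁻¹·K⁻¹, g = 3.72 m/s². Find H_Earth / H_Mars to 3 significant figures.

H_Earth/H_Mars ≈ 0.849

H = RT/g for each body.
H_Earth = 287 × 289 / 9.81 = 8454.9 m.
H_Mars = 189 × 196 / 3.72 = 9958.1 m.
H_Earth/H_Mars = 8454.9/9958.1 = 0.84905.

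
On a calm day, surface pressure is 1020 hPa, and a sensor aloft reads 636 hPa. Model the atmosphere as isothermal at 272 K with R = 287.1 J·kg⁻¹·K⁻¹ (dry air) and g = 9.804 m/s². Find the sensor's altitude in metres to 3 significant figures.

Scale height: H = RT/g = 287.1 × 272 / 9.804 = 7965.2 m.
Invert the barometric formula: z = H ln(P₀/P).
P₀/P = 1020/636 = 1.6038; ln(1.6038) = 0.47238.
z = 7965.2 × 0.47238 = 3762.6 m.

z ≈ 3760 m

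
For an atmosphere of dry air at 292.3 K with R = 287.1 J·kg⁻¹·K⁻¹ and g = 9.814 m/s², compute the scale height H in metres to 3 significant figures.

H ≈ 8550 m

The scale height of an isothermal atmosphere is H = RT/g.
H = 287.1 × 292.3 / 9.814 = 83919/9.814 = 8550.9 m.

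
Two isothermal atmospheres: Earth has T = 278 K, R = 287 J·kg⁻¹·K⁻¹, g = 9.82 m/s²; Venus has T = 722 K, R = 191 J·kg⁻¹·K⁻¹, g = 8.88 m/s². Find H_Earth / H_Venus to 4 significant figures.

H_Earth/H_Venus ≈ 0.5232

H = RT/g for each body.
H_Earth = 287 × 278 / 9.82 = 8124.8 m.
H_Venus = 191 × 722 / 8.88 = 15530 m.
H_Earth/H_Venus = 8124.8/15530 = 0.52317.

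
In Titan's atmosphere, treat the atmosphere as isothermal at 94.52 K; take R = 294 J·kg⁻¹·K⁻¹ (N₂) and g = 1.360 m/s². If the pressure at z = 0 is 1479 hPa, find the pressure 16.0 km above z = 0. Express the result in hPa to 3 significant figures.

P ≈ 676 hPa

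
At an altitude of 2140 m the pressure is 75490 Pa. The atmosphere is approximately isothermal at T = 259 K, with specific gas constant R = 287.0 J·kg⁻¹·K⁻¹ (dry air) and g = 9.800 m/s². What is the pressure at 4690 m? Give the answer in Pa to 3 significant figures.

Scale height: H = RT/g = 287.0 × 259 / 9.800 = 7585.0 m.
Between two levels, P₂ = P₁ exp(−Δz/H) with Δz = z₂ − z₁.
Δz = 4690.0 − 2140.0 = 2550.0 m; Δz/H = 2550.0/7585.0 = 0.33619.
P₂ = 75490 × exp(−0.33619) = 75490 × 0.71449 = 53937 Pa.

P ≈ 53900 Pa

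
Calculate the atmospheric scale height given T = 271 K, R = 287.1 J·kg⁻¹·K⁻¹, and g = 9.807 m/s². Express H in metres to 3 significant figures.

H ≈ 7930 m

The scale height of an isothermal atmosphere is H = RT/g.
H = 287.1 × 271 / 9.807 = 77804/9.807 = 7933.5 m.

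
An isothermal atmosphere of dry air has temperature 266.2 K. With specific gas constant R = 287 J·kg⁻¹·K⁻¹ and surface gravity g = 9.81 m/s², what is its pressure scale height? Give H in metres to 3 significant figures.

H ≈ 7790 m

The scale height of an isothermal atmosphere is H = RT/g.
H = 287 × 266.2 / 9.81 = 76399/9.81 = 7787.9 m.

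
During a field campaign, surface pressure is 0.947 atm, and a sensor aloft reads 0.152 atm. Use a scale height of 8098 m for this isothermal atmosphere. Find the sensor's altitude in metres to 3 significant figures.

Invert the barometric formula: z = H ln(P₀/P).
P₀/P = 0.947/0.152 = 6.2303; ln(6.2303) = 1.8294.
z = 8098.0 × 1.8294 = 14814 m.

z ≈ 14800 m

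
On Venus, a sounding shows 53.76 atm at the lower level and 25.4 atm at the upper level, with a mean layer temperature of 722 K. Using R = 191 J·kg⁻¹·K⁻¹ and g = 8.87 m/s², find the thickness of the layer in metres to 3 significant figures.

Δz ≈ 11700 m

Hypsometric equation: Δz = (R T̄/g) ln(P₁/P₂).
R T̄/g = 191 × 722 / 8.87 = 15547 m.
ln(53.76/25.4) = ln(2.1165) = 0.74976.
Δz = 15547 × 0.74976 = 11657 m.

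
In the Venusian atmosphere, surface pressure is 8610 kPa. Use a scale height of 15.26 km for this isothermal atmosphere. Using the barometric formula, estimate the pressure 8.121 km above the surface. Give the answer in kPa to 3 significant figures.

Barometric formula: P = P₀ exp(−z/H).
z/H = 8121.0/15260 = 0.53218; exp(−0.53218) = 0.58732.
P = 8610 × 0.58732 = 5056.8 kPa.

P ≈ 5060 kPa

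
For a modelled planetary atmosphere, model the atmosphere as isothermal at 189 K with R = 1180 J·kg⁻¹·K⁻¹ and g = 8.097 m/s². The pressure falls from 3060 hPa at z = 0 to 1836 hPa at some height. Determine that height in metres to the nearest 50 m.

z ≈ 14050 m

Scale height: H = RT/g = 1180 × 189 / 8.097 = 27544 m.
Invert the barometric formula: z = H ln(P₀/P).
P₀/P = 3060/1836 = 1.6667; ln(1.6667) = 0.51085.
z = 27544 × 0.51085 = 14071 m.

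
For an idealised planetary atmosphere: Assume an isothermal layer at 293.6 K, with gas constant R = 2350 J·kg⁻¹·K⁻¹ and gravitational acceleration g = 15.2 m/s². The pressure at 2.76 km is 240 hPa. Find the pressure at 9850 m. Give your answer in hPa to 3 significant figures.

P ≈ 205 hPa

Scale height: H = RT/g = 2350 × 293.6 / 15.2 = 45392 m.
Between two levels, P₂ = P₁ exp(−Δz/H) with Δz = z₂ − z₁.
Δz = 9850.0 − 2760.0 = 7090.0 m; Δz/H = 7090.0/45392 = 0.15619.
P₂ = 240 × exp(−0.15619) = 240 × 0.85540 = 205.30 hPa.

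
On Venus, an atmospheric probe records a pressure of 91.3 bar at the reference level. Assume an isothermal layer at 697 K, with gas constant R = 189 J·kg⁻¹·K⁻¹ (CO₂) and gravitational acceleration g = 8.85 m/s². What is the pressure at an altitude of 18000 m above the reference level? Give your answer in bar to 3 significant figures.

P ≈ 27.2 bar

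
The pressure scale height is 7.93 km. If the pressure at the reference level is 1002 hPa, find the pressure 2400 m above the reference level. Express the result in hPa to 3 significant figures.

P ≈ 740 hPa

Barometric formula: P = P₀ exp(−z/H).
z/H = 2400.0/7930.0 = 0.30265; exp(−0.30265) = 0.73886.
P = 1002 × 0.73886 = 740.34 hPa.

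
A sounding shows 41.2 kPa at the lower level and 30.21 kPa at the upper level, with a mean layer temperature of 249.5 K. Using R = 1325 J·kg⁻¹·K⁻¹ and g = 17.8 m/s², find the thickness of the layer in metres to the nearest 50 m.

Hypsometric equation: Δz = (R T̄/g) ln(P₁/P₂).
R T̄/g = 1325 × 249.5 / 17.8 = 18572 m.
ln(41.2/30.21) = ln(1.3638) = 0.31027.
Δz = 18572 × 0.31027 = 5762.3 m.

Δz ≈ 5750 m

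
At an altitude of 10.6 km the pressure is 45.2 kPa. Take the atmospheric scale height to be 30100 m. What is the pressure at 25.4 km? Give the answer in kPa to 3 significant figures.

P ≈ 27.6 kPa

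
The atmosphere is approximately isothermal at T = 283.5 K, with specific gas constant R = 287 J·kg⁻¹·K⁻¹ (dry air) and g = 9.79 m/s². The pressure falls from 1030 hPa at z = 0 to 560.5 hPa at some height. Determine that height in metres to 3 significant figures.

z ≈ 5060 m

Scale height: H = RT/g = 287 × 283.5 / 9.79 = 8311.0 m.
Invert the barometric formula: z = H ln(P₀/P).
P₀/P = 1030/560.5 = 1.8376; ln(1.8376) = 0.60846.
z = 8311.0 × 0.60846 = 5056.9 m.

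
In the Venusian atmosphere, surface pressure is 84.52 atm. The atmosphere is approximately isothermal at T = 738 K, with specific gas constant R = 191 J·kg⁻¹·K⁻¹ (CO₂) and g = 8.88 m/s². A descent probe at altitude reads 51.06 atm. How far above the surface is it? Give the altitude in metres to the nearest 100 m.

z ≈ 8000 m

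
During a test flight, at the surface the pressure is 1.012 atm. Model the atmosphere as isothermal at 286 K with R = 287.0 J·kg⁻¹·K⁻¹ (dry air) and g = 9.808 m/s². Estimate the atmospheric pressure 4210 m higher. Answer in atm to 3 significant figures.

P ≈ 0.612 atm

Scale height: H = RT/g = 287.0 × 286 / 9.808 = 8368.9 m.
Barometric formula: P = P₀ exp(−z/H).
z/H = 4210.0/8368.9 = 0.50305; exp(−0.50305) = 0.60468.
P = 1.012 × 0.60468 = 0.61194 atm.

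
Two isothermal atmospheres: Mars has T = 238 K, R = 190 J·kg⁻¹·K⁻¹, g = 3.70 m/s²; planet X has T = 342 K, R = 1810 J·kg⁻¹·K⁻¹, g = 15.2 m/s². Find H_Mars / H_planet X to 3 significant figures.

H = RT/g for each body.
H_Mars = 190 × 238 / 3.70 = 12222 m.
H_planet X = 1810 × 342 / 15.2 = 40725 m.
H_Mars/H_planet X = 12222/40725 = 0.30011.

H_Mars/H_planet X ≈ 0.300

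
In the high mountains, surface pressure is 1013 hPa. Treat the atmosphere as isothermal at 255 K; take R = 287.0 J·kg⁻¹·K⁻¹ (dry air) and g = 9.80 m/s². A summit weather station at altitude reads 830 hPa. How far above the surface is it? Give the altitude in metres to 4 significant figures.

z ≈ 1488 m

Scale height: H = RT/g = 287.0 × 255 / 9.80 = 7467.9 m.
Invert the barometric formula: z = H ln(P₀/P).
P₀/P = 1013/830 = 1.2205; ln(1.2205) = 0.19926.
z = 7467.9 × 0.19926 = 1488.1 m.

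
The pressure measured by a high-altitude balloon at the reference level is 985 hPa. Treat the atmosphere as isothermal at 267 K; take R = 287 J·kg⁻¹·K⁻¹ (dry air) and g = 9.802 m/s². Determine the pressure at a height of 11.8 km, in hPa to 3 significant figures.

P ≈ 218 hPa

Scale height: H = RT/g = 287 × 267 / 9.802 = 7817.7 m.
Barometric formula: P = P₀ exp(−z/H).
z/H = 11800/7817.7 = 1.5094; exp(−1.5094) = 0.22104.
P = 985 × 0.22104 = 217.72 hPa.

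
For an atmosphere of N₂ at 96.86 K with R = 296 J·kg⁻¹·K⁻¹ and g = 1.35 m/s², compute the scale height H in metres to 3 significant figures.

The scale height of an isothermal atmosphere is H = RT/g.
H = 296 × 96.86 / 1.35 = 28671/1.35 = 21238 m.

H ≈ 21200 m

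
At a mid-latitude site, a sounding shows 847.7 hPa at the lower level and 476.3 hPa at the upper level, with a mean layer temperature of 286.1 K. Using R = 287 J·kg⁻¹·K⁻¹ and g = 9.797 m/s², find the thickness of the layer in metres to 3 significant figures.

Δz ≈ 4830 m

Hypsometric equation: Δz = (R T̄/g) ln(P₁/P₂).
R T̄/g = 287 × 286.1 / 9.797 = 8381.2 m.
ln(847.7/476.3) = ln(1.7798) = 0.57650.
Δz = 8381.2 × 0.57650 = 4831.8 m.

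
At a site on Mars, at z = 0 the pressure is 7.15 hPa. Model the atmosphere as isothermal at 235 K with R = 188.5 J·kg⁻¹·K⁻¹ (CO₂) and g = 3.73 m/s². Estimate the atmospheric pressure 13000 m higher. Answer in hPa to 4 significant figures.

Scale height: H = RT/g = 188.5 × 235 / 3.73 = 11876 m.
Barometric formula: P = P₀ exp(−z/H).
z/H = 13000/11876 = 1.0946; exp(−1.0946) = 0.33467.
P = 7.15 × 0.33467 = 2.3929 hPa.

P ≈ 2.393 hPa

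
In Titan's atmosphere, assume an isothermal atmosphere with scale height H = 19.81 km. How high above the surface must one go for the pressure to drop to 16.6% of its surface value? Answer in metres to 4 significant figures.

Set P/P₀ = exp(−z/H) = 0.166, so z = −H ln(0.166).
−ln(0.166) = 1.7958; z = 19810 × 1.7958 = 35575 m.

z ≈ 35570 m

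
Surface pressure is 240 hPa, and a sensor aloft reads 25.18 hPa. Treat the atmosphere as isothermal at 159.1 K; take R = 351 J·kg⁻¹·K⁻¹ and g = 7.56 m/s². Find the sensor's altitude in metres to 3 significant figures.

z ≈ 16700 m

Scale height: H = RT/g = 351 × 159.1 / 7.56 = 7386.8 m.
Invert the barometric formula: z = H ln(P₀/P).
P₀/P = 240/25.18 = 9.5314; ln(9.5314) = 2.2546.
z = 7386.8 × 2.2546 = 16654 m.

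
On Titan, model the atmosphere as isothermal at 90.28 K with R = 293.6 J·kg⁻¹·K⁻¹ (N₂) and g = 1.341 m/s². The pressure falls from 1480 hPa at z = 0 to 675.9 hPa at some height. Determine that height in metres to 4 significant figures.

z ≈ 15490 m

Scale height: H = RT/g = 293.6 × 90.28 / 1.341 = 19766 m.
Invert the barometric formula: z = H ln(P₀/P).
P₀/P = 1480/675.9 = 2.1897; ln(2.1897) = 0.78376.
z = 19766 × 0.78376 = 15492 m.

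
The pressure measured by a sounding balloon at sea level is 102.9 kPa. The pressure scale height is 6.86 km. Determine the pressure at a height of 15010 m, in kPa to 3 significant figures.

Barometric formula: P = P₀ exp(−z/H).
z/H = 15010/6860.0 = 2.1880; exp(−2.1880) = 0.11214.
P = 102.9 × 0.11214 = 11.539 kPa.

P ≈ 11.5 kPa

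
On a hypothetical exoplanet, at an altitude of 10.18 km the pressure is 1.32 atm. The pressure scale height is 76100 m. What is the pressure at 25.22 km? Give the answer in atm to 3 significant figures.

P ≈ 1.08 atm

Between two levels, P₂ = P₁ exp(−Δz/H) with Δz = z₂ − z₁.
Δz = 25220 − 10180 = 15040 m; Δz/H = 15040/76100 = 0.19763.
P₂ = 1.32 × exp(−0.19763) = 1.32 × 0.82067 = 1.0833 atm.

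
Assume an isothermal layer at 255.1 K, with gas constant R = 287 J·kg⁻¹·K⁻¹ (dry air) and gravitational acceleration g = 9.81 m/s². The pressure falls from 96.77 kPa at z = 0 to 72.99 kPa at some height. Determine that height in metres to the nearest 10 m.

z ≈ 2100 m

Scale height: H = RT/g = 287 × 255.1 / 9.81 = 7463.2 m.
Invert the barometric formula: z = H ln(P₀/P).
P₀/P = 96.77/72.99 = 1.3258; ln(1.3258) = 0.28202.
z = 7463.2 × 0.28202 = 2104.8 m.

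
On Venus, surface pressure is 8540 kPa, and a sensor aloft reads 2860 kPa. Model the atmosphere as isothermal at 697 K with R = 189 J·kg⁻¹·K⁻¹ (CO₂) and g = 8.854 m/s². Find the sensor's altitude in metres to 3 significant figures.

Scale height: H = RT/g = 189 × 697 / 8.854 = 14878 m.
Invert the barometric formula: z = H ln(P₀/P).
P₀/P = 8540/2860 = 2.9860; ln(2.9860) = 1.0939.
z = 14878 × 1.0939 = 16275 m.

z ≈ 16300 m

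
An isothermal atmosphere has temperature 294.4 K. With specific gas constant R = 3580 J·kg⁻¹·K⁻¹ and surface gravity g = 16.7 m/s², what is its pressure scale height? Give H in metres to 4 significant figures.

H ≈ 63110 m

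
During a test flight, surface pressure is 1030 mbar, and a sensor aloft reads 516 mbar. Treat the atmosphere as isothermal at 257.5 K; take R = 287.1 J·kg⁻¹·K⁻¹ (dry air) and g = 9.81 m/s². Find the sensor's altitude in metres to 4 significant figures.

Scale height: H = RT/g = 287.1 × 257.5 / 9.81 = 7536.0 m.
Invert the barometric formula: z = H ln(P₀/P).
P₀/P = 1030/516 = 1.9961; ln(1.9961) = 0.69120.
z = 7536.0 × 0.69120 = 5208.9 m.

z ≈ 5209 m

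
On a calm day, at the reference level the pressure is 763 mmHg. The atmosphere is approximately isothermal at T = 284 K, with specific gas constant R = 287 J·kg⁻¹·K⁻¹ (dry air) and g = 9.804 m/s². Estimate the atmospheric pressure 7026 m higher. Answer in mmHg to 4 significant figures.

Scale height: H = RT/g = 287 × 284 / 9.804 = 8313.7 m.
Barometric formula: P = P₀ exp(−z/H).
z/H = 7026.0/8313.7 = 0.84511; exp(−0.84511) = 0.42951.
P = 763 × 0.42951 = 327.72 mmHg.

P ≈ 327.7 mmHg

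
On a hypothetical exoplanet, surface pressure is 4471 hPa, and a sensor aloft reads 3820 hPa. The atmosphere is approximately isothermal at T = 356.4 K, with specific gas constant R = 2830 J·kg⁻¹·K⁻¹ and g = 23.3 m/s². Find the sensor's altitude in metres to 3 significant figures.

Scale height: H = RT/g = 2830 × 356.4 / 23.3 = 43288 m.
Invert the barometric formula: z = H ln(P₀/P).
P₀/P = 4471/3820 = 1.1704; ln(1.1704) = 0.15735.
z = 43288 × 0.15735 = 6811.4 m.

z ≈ 6810 m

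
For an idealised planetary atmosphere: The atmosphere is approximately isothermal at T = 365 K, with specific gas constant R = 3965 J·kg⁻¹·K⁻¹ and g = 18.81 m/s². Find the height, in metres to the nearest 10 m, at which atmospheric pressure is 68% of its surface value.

Scale height: H = RT/g = 3965 × 365 / 18.81 = 76939 m.
Set P/P₀ = exp(−z/H) = 0.68, so z = −H ln(0.68).
−ln(0.68) = 0.38566; z = 76939 × 0.38566 = 29672 m.

z ≈ 29670 m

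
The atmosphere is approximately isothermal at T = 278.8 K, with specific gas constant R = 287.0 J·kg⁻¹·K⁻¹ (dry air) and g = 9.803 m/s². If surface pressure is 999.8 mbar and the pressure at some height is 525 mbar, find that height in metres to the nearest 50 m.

z ≈ 5250 m

Scale height: H = RT/g = 287.0 × 278.8 / 9.803 = 8162.4 m.
Invert the barometric formula: z = H ln(P₀/P).
P₀/P = 999.8/525 = 1.9044; ln(1.9044) = 0.64417.
z = 8162.4 × 0.64417 = 5258.0 m.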